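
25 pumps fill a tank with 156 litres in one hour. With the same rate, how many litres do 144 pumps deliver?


Direct proportion: y/x = constant
k = 156/25 = 6.2400
y₂ = k × 144 = 156 × 144 / 25 = 22464/25
= 898.56

898.56


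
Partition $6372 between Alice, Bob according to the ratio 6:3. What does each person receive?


Total parts = 6 + 3 = 9
Alice: 6372 × 6/9 = 4248.00
Bob: 6372 × 3/9 = 2124.00
= Alice: $4248.00, Bob: $2124.00

Alice: $4248.00, Bob: $2124.00


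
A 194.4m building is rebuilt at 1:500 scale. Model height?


Model size = real / scale
= 194.4 / 500
= 0.3888 m

0.3888 m


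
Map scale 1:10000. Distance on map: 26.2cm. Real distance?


Real distance = map distance × scale
= 26.2cm × 10000
= 262000 cm = 2620.0 m
= 2.620 km

2.620 km


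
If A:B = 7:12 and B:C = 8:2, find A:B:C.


Match B: multiply A:B by 8 → 56:96
Multiply B:C by 12 → 96:24
Combined: 56:96:24
GCD = 8
= 7:12:3

7:12:3


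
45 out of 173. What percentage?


Percentage = (part / whole) × 100
= (45 / 173) × 100
≈ 26.01%

26.01%


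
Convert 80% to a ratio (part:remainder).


80% means 80 parts out of 100; remainder = 20
Part : remainder = 80:20
GCD = 20
= 4:1

4:1


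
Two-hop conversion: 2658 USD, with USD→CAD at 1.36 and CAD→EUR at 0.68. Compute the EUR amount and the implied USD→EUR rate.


Step 1: 2658 USD × 1.36 = 3614.88 CAD
Step 2: 3614.88 CAD × 0.68 = 2458.12 EUR
Implied rate USD→EUR = 1.36 × 0.68 = 0.9248
= 2458.12 EUR; implied rate 0.9248 EUR/USD

2458.12 EUR; implied rate 0.9248 EUR/USD


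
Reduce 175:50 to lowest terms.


GCD(175, 50) = 25
175/25 : 50/25
= 7:2

7:2


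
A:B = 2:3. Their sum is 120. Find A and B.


Let A = 2k, B = 3k.
2k + 3k = 120
5k = 120 → k = 120/5 = 24
A = 2×24 = 48, B = 3×24 = 72
= A = 48, B = 72

A = 48, B = 72


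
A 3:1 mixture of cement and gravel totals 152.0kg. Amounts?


Total parts = 3 + 1 = 4
cement: 152.0 × 3/4 = 114.0kg
gravel: 152.0 × 1/4 = 38.0kg
= 114.0kg and 38.0kg

114.0kg and 38.0kg


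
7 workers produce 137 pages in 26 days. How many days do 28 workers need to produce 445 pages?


Days ∝ work / workers, so d₂ = d₁ × (m₁/m₂) × (w₂/w₁)
Workers factor (inverse): 7/28 = 0.2500
Work factor (direct): 445/137 ≈ 3.2482
d₂ = 26 × 7/28 × 445/137 = (26 × 7 × 445) / (28 × 137) = 80990/3836
≈ 21.11 days

21.11 days


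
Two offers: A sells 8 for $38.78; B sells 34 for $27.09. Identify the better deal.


Deal A: $38.78/8 = $4.8475/unit
Deal B: $27.09/34 = $0.7968/unit
B is cheaper per unit
= Deal B

Deal B


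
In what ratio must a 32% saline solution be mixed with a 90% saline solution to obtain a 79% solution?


Let x parts of 32% mix with y parts of 90%.
32x + 90y = 79(x + y)
32x + 90y = 79x + 79y
x(32 - 79) = y(79 - 90)
x/y = (90 - 79)/(79 - 32) = 11/47
Simplify: 11:47
= 11:47

11:47


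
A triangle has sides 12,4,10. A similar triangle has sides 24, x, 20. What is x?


Scale factor = 24/12 = 2
Missing side = 4 × 2
= 8.0

8.0


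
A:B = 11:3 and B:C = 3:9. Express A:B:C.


Match B: multiply A:B by 3 → 33:9
Multiply B:C by 3 → 9:27
Combined: 33:9:27
GCD = 3
= 11:3:9

11:3:9


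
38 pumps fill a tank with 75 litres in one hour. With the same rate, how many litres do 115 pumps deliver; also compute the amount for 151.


Direct proportion: y/x = constant
k = 75/38 ≈ 1.9737
y at x=115: k × 115 = 75 × 115 / 38 = 8625/38 ≈ 226.97
y at x=151: k × 151 = 75 × 151 / 38 = 11325/38 ≈ 298.03
= 226.97 and 298.03

226.97 and 298.03


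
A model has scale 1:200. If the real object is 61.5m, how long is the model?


Model size = real / scale
= 61.5 / 200
= 0.3075 m

0.3075 m


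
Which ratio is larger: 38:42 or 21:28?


38/42 = 0.9048
21/28 = 0.7500
0.9048 > 0.7500, so 38:42 is greater
= 38:42

38:42


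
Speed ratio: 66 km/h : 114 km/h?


Ratio = 66:114
GCD = 6
Simplified = 11:19
Time ratio (same distance) = 19:11
Speed ratio = 11:19

11:19


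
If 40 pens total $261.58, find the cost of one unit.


Unit rate = total / quantity
= 261.58 / 40
= $6.54 per unit

$6.54 per unit


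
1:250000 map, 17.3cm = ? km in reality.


Real distance = map distance × scale
= 17.3cm × 250000
= 4325000 cm = 43250.0 m
= 43.250 km

43.250 km


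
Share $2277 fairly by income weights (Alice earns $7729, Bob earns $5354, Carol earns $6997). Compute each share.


Total income = 7729 + 5354 + 6997 = $20080
Alice: $2277 × 7729/20080 = $876.44
Bob: $2277 × 5354/20080 = $607.12
Carol: $2277 × 6997/20080 = $793.43
= Alice: $876.44, Bob: $607.12, Carol: $793.43

Alice: $876.44, Bob: $607.12, Carol: $793.43


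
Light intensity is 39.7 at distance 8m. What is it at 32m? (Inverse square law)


I₁d₁² = I₂d₂²
I₂ = I₁ × (d₁/d₂)²
= 39.7 × (8/32)²
= 39.7 × 64/1024
= 2540.8/1024
≈ 2.4813

2.4813


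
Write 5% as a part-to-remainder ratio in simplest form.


5% means 5 parts out of 100; remainder = 95
Part : remainder = 5:95
GCD = 5
= 1:19

1:19


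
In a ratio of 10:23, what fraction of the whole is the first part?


Total parts = 10 + 23 = 33
First part: 10/33 = 10/33
= 10/33

10/33


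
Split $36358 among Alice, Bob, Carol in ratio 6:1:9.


Total parts = 6 + 1 + 9 = 16
Alice: 36358 × 6/16 = 13634.25
Bob: 36358 × 1/16 = 2272.38
Carol: 36358 × 9/16 = 20451.38
= Alice: $13634.25, Bob: $2272.38, Carol: $20451.38

Alice: $13634.25, Bob: $2272.38, Carol: $20451.38


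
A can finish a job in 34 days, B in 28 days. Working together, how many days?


Rate of A = 1/34 per day
Rate of B = 1/28 per day
Combined rate = 1/34 + 1/28 = 62/952 ≈ 0.0651 per day
Days = 1 / combined rate = 952/62
≈ 15.35 days

15.35 days


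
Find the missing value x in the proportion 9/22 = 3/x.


Cross multiply: 9 × x = 22 × 3
9x = 66
x = 66 / 9
= 7.33

7.33


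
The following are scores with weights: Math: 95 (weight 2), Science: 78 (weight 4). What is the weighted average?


Numerator = 95×2 + 78×4
= 190 + 312
= 502
Total weight = 6
Weighted avg = 502/6
= 83.67

83.67


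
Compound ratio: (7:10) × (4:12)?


Compound ratio = (7×4) : (10×12)
= 28:120
GCD = 4
= 7:30

7:30


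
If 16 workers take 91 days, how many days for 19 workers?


Inverse proportion: x × y = constant
k = 16 × 91 = 1456
y₂ = k / 19 = 1456 / 19
= 76.63

76.63


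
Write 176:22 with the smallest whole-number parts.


GCD(176, 22) = 22
176/22 : 22/22
= 8:1

8:1


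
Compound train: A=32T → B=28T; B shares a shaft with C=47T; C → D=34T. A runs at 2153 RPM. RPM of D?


Stage 1: RPM_B = RPM_A × t_A/t_B = 2153 × 32/28 = 68896/28 ≈ 2460.57
B and C share a shaft → RPM_C = RPM_B
Stage 2: RPM_D = RPM_C × t_C/t_D = RPM_A × (t_A×t_C)/(t_B×t_D)
Overall ratio = (32×47)/(28×34) = 1504/952
RPM_D = 2153 × 1504/952 = 3238112/952
≈ 3401.38 RPM

3401.38 RPM


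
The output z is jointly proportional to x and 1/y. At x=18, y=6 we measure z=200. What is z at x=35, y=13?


z = k·x/y
Solve for k using the known point: k = z·y/x = 200×6/18 = 1200/18 ≈ 66.6667
Now evaluate at x=35, y=13:
z = k × 35 / 13 = (1200 × 35) / (18 × 13) = 42000/234
≈ 179.4872

179.4872


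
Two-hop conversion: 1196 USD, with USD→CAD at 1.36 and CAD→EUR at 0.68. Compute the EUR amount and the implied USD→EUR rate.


Step 1: 1196 USD × 1.36 = 1626.56 CAD
Step 2: 1626.56 CAD × 0.68 = 1106.06 EUR
Implied rate USD→EUR = 1.36 × 0.68 = 0.9248
= 1106.06 EUR; implied rate 0.9248 EUR/USD

1106.06 EUR; implied rate 0.9248 EUR/USD


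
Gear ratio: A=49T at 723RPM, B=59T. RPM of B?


Gear ratio = 49:59 = 49:59
RPM_B = RPM_A × (teeth_A / teeth_B)
= 723 × (49/59)
= 600.5 RPM

600.5 RPM


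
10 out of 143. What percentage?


Percentage = (part / whole) × 100
= (10 / 143) × 100
≈ 6.99%

6.99%


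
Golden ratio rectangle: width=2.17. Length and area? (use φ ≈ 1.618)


φ = (1 + √5) / 2 ≈ 1.618
Length = width × φ = 2.17 × 1.618 = 3.51106
≈ 3.51
Area = width × length = 2.17 × 3.51106 = 7.6190002 ≈ 7.62
= Length: 3.51, Area: 7.62

Length: 3.51, Area: 7.62


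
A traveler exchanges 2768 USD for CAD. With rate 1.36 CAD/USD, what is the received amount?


Amount × rate = 2768 × 1.36
= 3764.48 CAD

3764.48 CAD


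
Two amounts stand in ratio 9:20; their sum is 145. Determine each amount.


Let A = 9k, B = 20k.
9k + 20k = 145
29k = 145 → k = 145/29 = 5
A = 9×5 = 45, B = 20×5 = 100
= A = 45, B = 100

A = 45, B = 100


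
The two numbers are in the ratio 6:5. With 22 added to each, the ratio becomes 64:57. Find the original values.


Let A = 6k, B = 5k.
(6k + 22) / (5k + 22) = 64/57
Cross-multiply: 57(6k + 22) = 64(5k + 22)
342k + 1254 = 320k + 1408
342k - 320k = 1408 - 1254
22k = 154
k = 154/22 = 7
A = 6×7 = 42, B = 5×7 = 35
= A = 42, B = 35

A = 42, B = 35


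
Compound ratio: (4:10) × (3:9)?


Compound ratio = (4×3) : (10×9)
= 12:90
GCD = 6
= 2:15

2:15


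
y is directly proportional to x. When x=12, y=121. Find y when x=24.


Direct proportion: y/x = constant
k = 121/12 ≈ 10.0833
y₂ = k × 24 = 121 × 24 / 12 = 2904/12
= 242.00

242.00


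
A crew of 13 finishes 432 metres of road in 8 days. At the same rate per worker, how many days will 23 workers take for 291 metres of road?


Days ∝ work / workers, so d₂ = d₁ × (m₁/m₂) × (w₂/w₁)
Workers factor (inverse): 13/23 ≈ 0.5652
Work factor (direct): 291/432 ≈ 0.6736
d₂ = 8 × 13/23 × 291/432 = (8 × 13 × 291) / (23 × 432) = 30264/9936
≈ 3.05 days

3.05 days


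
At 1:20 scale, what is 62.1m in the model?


Model size = real / scale
= 62.1 / 20
= 3.1050 m

3.1050 m


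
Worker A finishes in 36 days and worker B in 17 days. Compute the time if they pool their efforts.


Rate of A = 1/36 per day
Rate of B = 1/17 per day
Combined rate = 1/36 + 1/17 = 53/612 ≈ 0.0866 per day
Days = 1 / combined rate = 612/53
≈ 11.55 days

11.55 days


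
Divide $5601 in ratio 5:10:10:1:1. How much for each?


Total parts = 5 + 10 + 10 + 1 + 1 = 27
Part 1: 5601 × 5/27 = 1037.22
Part 2: 5601 × 10/27 = 2074.44
Part 3: 5601 × 10/27 = 2074.44
Part 4: 5601 × 1/27 = 207.44
Part 5: 5601 × 1/27 = 207.44
= Part 1: $1037.22, Part 2: $2074.44, Part 3: $2074.44, Part 4: $207.44, Part 5: $207.44

Part 1: $1037.22, Part 2: $2074.44, Part 3: $2074.44, Part 4: $207.44, Part 5: $207.44


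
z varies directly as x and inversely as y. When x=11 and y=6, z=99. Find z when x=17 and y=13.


z = k·x/y
Solve for k using the known point: k = z·y/x = 99×6/11 = 594/11 = 54.0000
Now evaluate at x=17, y=13:
z = k × 17 / 13 = (594 × 17) / (11 × 13) = 10098/143
≈ 70.6154

70.6154


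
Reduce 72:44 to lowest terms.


GCD(72, 44) = 4
72/4 : 44/4
= 18:11

18:11


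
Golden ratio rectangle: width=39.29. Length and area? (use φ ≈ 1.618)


φ = (1 + √5) / 2 ≈ 1.618
Length = width × φ = 39.29 × 1.618 = 63.57122
≈ 63.57
Area = width × length = 39.29 × 63.57122 = 2497.7132338 ≈ 2497.71
= Length: 63.57, Area: 2497.71

Length: 63.57, Area: 2497.71


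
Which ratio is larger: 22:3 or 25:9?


22/3 = 7.3333
25/9 = 2.7778
7.3333 > 2.7778, so 22:3 is greater
= 22:3

22:3


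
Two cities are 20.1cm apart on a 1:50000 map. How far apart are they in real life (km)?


Real distance = map distance × scale
= 20.1cm × 50000
= 1005000 cm = 10050.0 m
= 10.050 km

10.050 km


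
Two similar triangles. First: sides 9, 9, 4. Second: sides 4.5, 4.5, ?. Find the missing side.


Scale factor = 4.5/9 = 0.5
Missing side = 4 × 0.5
= 2.0

2.0


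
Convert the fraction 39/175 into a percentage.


Percentage = (part / whole) × 100
= (39 / 175) × 100
≈ 22.29%

22.29%


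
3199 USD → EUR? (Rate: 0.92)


Amount × rate = 3199 × 0.92
= 2943.08 EUR

2943.08 EUR


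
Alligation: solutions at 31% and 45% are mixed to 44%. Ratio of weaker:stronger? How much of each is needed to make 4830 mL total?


Let x parts of 31% mix with y parts of 45%.
31x + 45y = 44(x + y)
31x + 45y = 44x + 44y
x(31 - 44) = y(44 - 45)
x/y = (45 - 44)/(44 - 31) = 1/13
Simplify: 1:13
Total parts = 14; one part = 4830/14 = 345.00 mL
31% solution: 1×345.00 = 345.00 mL
45% solution: 13×345.00 = 4485.00 mL
= ratio 1:13; 345.00 mL and 4485.00 mL

ratio 1:13; 345.00 mL and 4485.00 mL


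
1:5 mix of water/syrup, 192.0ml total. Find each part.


Total parts = 1 + 5 = 6
water: 192.0 × 1/6 = 32.0ml
syrup: 192.0 × 5/6 = 160.0ml
= 32.0ml and 160.0ml

32.0ml and 160.0ml


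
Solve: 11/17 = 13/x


Cross multiply: 11 × x = 17 × 13
11x = 221
x = 221 / 11
= 20.09

20.09


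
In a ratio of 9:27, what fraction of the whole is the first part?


Total parts = 9 + 27 = 36
First part: 9/36 = 1/4
= 1/4

1/4


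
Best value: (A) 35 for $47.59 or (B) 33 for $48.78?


Deal A: $47.59/35 = $1.3597/unit
Deal B: $48.78/33 = $1.4782/unit
A is cheaper per unit
= Deal A

Deal A


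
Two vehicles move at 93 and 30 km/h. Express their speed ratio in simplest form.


Ratio = 93:30
GCD = 3
Simplified = 31:10
Time ratio (same distance) = 10:31
Speed ratio = 31:10

31:10


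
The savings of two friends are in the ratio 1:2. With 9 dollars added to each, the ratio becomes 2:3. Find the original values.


Let A = 1k, B = 2k.
(1k + 9) / (2k + 9) = 2/3
Cross-multiply: 3(1k + 9) = 2(2k + 9)
3k + 27 = 4k + 18
3k - 4k = 18 - 27
-1k = -9
k = -9/-1 = 9
A = 1×9 = 9, B = 2×9 = 18
= A = 9, B = 18

A = 9, B = 18


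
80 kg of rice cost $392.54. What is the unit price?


Unit rate = total / quantity
= 392.54 / 80
= $4.91 per unit

$4.91 per unit


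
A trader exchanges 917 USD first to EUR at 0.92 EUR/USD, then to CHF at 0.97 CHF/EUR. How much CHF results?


Step 1: 917 USD × 0.92 = 843.64 EUR
Step 2: 843.64 EUR × 0.97 = 818.33 CHF
Implied rate USD→CHF = 0.92 × 0.97 = 0.8924
= 818.33 CHF

818.33 CHF


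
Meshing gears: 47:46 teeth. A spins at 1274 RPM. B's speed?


Gear ratio = 47:46 = 47:46
RPM_B = RPM_A × (teeth_A / teeth_B)
= 1274 × (47/46)
= 1301.7 RPM

1301.7 RPM


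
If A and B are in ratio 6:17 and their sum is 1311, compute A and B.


Let A = 6k, B = 17k.
6k + 17k = 1311
23k = 1311 → k = 1311/23 = 57
A = 6×57 = 342, B = 17×57 = 969
= A = 342, B = 969

A = 342, B = 969


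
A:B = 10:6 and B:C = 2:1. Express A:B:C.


Match B: multiply A:B by 2 → 20:12
Multiply B:C by 6 → 12:6
Combined: 20:12:6
GCD = 2
= 10:6:3

10:6:3


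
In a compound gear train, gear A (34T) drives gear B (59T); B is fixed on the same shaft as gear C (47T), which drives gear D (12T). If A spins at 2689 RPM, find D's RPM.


Stage 1: RPM_B = RPM_A × t_A/t_B = 2689 × 34/59 = 91426/59 ≈ 1549.59
B and C share a shaft → RPM_C = RPM_B
Stage 2: RPM_D = RPM_C × t_C/t_D = RPM_A × (t_A×t_C)/(t_B×t_D)
Overall ratio = (34×47)/(59×12) = 1598/708
RPM_D = 2689 × 1598/708 = 4297022/708
≈ 6069.24 RPM

6069.24 RPM


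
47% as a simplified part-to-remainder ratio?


47% means 47 parts out of 100; remainder = 53
Part : remainder = 47:53
GCD = 1
= 47:53

47:53


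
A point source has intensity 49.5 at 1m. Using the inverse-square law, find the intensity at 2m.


I₁d₁² = I₂d₂²
I₂ = I₁ × (d₁/d₂)²
= 49.5 × (1/2)²
= 49.5 × 1/4
= 49.5/4
= 12.3750

12.3750


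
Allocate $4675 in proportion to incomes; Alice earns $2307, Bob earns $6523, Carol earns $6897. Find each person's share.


Total income = 2307 + 6523 + 6897 = $15727
Alice: $4675 × 2307/15727 = $685.78
Bob: $4675 × 6523/15727 = $1939.02
Carol: $4675 × 6897/15727 = $2050.20
= Alice: $685.78, Bob: $1939.02, Carol: $2050.20

Alice: $685.78, Bob: $1939.02, Carol: $2050.20


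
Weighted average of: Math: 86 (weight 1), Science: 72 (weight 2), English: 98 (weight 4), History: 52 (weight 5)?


Numerator = 86×1 + 72×2 + 98×4 + 52×5
= 86 + 144 + 392 + 260
= 882
Total weight = 12
Weighted avg = 882/12
= 73.50

73.50


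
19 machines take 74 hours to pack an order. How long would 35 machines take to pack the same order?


Inverse proportion: x × y = constant
k = 19 × 74 = 1406
y₂ = k / 35 = 1406 / 35
= 40.17

40.17


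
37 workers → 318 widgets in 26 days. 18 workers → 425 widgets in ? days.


Days ∝ work / workers, so d₂ = d₁ × (m₁/m₂) × (w₂/w₁)
Workers factor (inverse): 37/18 ≈ 2.0556
Work factor (direct): 425/318 ≈ 1.3365
d₂ = 26 × 37/18 × 425/318 = (26 × 37 × 425) / (18 × 318) = 408850/5724
≈ 71.43 days

71.43 days


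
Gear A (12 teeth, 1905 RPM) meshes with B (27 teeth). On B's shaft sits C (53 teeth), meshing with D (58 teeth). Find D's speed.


Stage 1: RPM_B = RPM_A × t_A/t_B = 1905 × 12/27 = 22860/27 ≈ 846.67
B and C share a shaft → RPM_C = RPM_B
Stage 2: RPM_D = RPM_C × t_C/t_D = RPM_A × (t_A×t_C)/(t_B×t_D)
Overall ratio = (12×53)/(27×58) = 636/1566
RPM_D = 1905 × 636/1566 = 1211580/1566
≈ 773.68 RPM

773.68 RPM


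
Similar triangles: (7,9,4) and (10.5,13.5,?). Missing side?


Scale factor = 10.5/7 = 1.5
Missing side = 4 × 1.5
= 6.0

6.0


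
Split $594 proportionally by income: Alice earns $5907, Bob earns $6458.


Total income = 5907 + 6458 = $12365
Alice: $594 × 5907/12365 = $283.77
Bob: $594 × 6458/12365 = $310.23
= Alice: $283.77, Bob: $310.23

Alice: $283.77, Bob: $310.23


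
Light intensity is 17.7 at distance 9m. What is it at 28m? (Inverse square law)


I₁d₁² = I₂d₂²
I₂ = I₁ × (d₁/d₂)²
= 17.7 × (9/28)²
= 17.7 × 81/784
= 1433.7/784
≈ 1.8287

1.8287


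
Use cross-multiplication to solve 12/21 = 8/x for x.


Cross multiply: 12 × x = 21 × 8
12x = 168
x = 168 / 12
= 14.00

14.00


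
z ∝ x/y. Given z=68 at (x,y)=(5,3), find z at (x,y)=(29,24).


z = k·x/y
Solve for k using the known point: k = z·y/x = 68×3/5 = 204/5 = 40.8000
Now evaluate at x=29, y=24:
z = k × 29 / 24 = (204 × 29) / (5 × 24) = 5916/120
= 49.3000

49.3000


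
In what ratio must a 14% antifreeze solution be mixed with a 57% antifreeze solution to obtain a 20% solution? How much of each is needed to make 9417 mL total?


Let x parts of 14% mix with y parts of 57%.
14x + 57y = 20(x + y)
14x + 57y = 20x + 20y
x(14 - 20) = y(20 - 57)
x/y = (57 - 20)/(20 - 14) = 37/6
Simplify: 37:6
Total parts = 43; one part = 9417/43 = 219.00 mL
14% solution: 37×219.00 = 8103.00 mL
57% solution: 6×219.00 = 1314.00 mL
= ratio 37:6; 8103.00 mL and 1314.00 mL

ratio 37:6; 8103.00 mL and 1314.00 mL


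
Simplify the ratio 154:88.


GCD(154, 88) = 22
154/22 : 88/22
= 7:4

7:4


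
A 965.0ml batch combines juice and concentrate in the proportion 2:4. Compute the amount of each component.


Total parts = 2 + 4 = 6
juice: 965.0 × 2/6 = 321.7ml
concentrate: 965.0 × 4/6 = 643.3ml
= 321.7ml and 643.3ml

321.7ml and 643.3ml


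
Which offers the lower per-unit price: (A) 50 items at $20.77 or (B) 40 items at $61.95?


Deal A: $20.77/50 = $0.4154/unit
Deal B: $61.95/40 = $1.5488/unit
A is cheaper per unit
= Deal A

Deal A


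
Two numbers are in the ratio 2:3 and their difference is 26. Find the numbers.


Let A = 2k, B = 3k.
3k - 2k = 26
1k = 26 → k = 26/1 = 26
A = 2×26 = 52, B = 3×26 = 78
= A = 52, B = 78

A = 52, B = 78


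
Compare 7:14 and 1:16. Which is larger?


7/14 = 0.5000
1/16 = 0.0625
0.5000 > 0.0625, so 7:14 is greater
= 7:14

7:14


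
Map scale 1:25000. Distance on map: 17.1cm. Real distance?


Real distance = map distance × scale
= 17.1cm × 25000
= 427500 cm = 4275.0 m
= 4.275 km

4.275 km


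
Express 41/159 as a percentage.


Percentage = (part / whole) × 100
= (41 / 159) × 100
≈ 25.79%

25.79%


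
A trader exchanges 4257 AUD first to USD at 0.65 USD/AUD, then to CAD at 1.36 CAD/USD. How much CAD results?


Step 1: 4257 AUD × 0.65 = 2767.05 USD
Step 2: 2767.05 USD × 1.36 = 3763.19 CAD
Implied rate AUD→CAD = 0.65 × 1.36 = 0.8840
= 3763.19 CAD

3763.19 CAD


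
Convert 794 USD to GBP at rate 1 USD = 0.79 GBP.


Amount × rate = 794 × 0.79
= 627.26 GBP

627.26 GBP


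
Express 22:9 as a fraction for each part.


Total parts = 22 + 9 = 31
First part: 22/31 = 22/31
Second part: 9/31 = 9/31
= 22/31 and 9/31

22/31 and 9/31


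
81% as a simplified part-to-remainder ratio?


81% means 81 parts out of 100; remainder = 19
Part : remainder = 81:19
GCD = 1
= 81:19

81:19


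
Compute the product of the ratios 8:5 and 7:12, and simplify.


Compound ratio = (8×7) : (5×12)
= 56:60
GCD = 4
= 14:15

14:15


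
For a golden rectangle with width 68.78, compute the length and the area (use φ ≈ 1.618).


φ = (1 + √5) / 2 ≈ 1.618
Length = width × φ = 68.78 × 1.618 = 111.28604
≈ 111.29
Area = width × length = 68.78 × 111.28604 = 7654.2538312 ≈ 7654.25
= Length: 111.29, Area: 7654.25

Length: 111.29, Area: 7654.25


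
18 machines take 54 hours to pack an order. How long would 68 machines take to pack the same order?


Inverse proportion: x × y = constant
k = 18 × 54 = 972
y₂ = k / 68 = 972 / 68
= 14.29

14.29


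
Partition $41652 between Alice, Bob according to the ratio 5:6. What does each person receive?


Total parts = 5 + 6 = 11
Alice: 41652 × 5/11 = 18932.73
Bob: 41652 × 6/11 = 22719.27
= Alice: $18932.73, Bob: $22719.27

Alice: $18932.73, Bob: $22719.27


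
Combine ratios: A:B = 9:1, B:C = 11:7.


Match B: multiply A:B by 11 → 99:11
Multiply B:C by 1 → 11:7
Combined: 99:11:7
GCD = 1
= 99:11:7

99:11:7


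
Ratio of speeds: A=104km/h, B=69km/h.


Ratio = 104:69
GCD = 1
Simplified = 104:69
Time ratio (same distance) = 69:104
Speed ratio = 104:69

104:69


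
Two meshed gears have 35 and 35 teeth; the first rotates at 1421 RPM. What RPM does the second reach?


Gear ratio = 35:35 = 1:1
RPM_B = RPM_A × (teeth_A / teeth_B)
= 1421 × (35/35)
= 1421.0 RPM

1421.0 RPM


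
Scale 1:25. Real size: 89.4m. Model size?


Model size = real / scale
= 89.4 / 25
= 3.5760 m

3.5760 m


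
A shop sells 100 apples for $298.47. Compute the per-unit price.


Unit rate = total / quantity
= 298.47 / 100
= $2.98 per unit

$2.98 per unit


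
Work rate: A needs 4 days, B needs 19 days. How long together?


Rate of A = 1/4 per day
Rate of B = 1/19 per day
Combined rate = 1/4 + 1/19 = 23/76 ≈ 0.3026 per day
Days = 1 / combined rate = 76/23
≈ 3.30 days

3.30 days


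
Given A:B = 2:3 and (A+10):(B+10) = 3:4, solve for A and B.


Let A = 2k, B = 3k.
(2k + 10) / (3k + 10) = 3/4
Cross-multiply: 4(2k + 10) = 3(3k + 10)
8k + 40 = 9k + 30
8k - 9k = 30 - 40
-1k = -10
k = -10/-1 = 10
A = 2×10 = 20, B = 3×10 = 30
= A = 20, B = 30

A = 20, B = 30


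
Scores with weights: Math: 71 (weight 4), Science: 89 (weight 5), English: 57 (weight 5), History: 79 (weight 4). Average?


Numerator = 71×4 + 89×5 + 57×5 + 79×4
= 284 + 445 + 285 + 316
= 1330
Total weight = 18
Weighted avg = 1330/18
= 73.89

73.89


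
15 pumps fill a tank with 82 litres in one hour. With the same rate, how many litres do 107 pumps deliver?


Direct proportion: y/x = constant
k = 82/15 ≈ 5.4667
y₂ = k × 107 = 82 × 107 / 15 = 8774/15
≈ 584.93

584.93


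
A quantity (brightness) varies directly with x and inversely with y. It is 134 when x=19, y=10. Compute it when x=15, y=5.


z = k·x/y
Solve for k using the known point: k = z·y/x = 134×10/19 = 1340/19 ≈ 70.5263
Now evaluate at x=15, y=5:
z = k × 15 / 5 = (1340 × 15) / (19 × 5) = 20100/95
≈ 211.5789

211.5789


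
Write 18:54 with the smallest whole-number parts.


GCD(18, 54) = 18
18/18 : 54/18
= 1:3

1:3


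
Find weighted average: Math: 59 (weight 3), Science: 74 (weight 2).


Numerator = 59×3 + 74×2
= 177 + 148
= 325
Total weight = 5
Weighted avg = 325/5
= 65.00

65.00


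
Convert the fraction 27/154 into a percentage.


Percentage = (part / whole) × 100
= (27 / 154) × 100
≈ 17.53%

17.53%


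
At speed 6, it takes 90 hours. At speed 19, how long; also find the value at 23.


Inverse proportion: x × y = constant
k = 6 × 90 = 540
At x=19: k/19 = 28.42
At x=23: k/23 = 23.48
= 28.42 and 23.48

28.42 and 23.48


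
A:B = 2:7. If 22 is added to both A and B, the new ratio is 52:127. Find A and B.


Let A = 2k, B = 7k.
(2k + 22) / (7k + 22) = 52/127
Cross-multiply: 127(2k + 22) = 52(7k + 22)
254k + 2794 = 364k + 1144
254k - 364k = 1144 - 2794
-110k = -1650
k = -1650/-110 = 15
A = 2×15 = 30, B = 7×15 = 105
= A = 30, B = 105

A = 30, B = 105


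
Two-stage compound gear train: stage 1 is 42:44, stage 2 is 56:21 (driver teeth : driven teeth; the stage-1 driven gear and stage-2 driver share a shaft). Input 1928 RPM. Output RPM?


Stage 1: RPM_B = RPM_A × t_A/t_B = 1928 × 42/44 = 80976/44 ≈ 1840.36
B and C share a shaft → RPM_C = RPM_B
Stage 2: RPM_D = RPM_C × t_C/t_D = RPM_A × (t_A×t_C)/(t_B×t_D)
Overall ratio = (42×56)/(44×21) = 2352/924
RPM_D = 1928 × 2352/924 = 4534656/924
≈ 4907.64 RPM

4907.64 RPM


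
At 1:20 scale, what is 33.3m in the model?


Model size = real / scale
= 33.3 / 20
= 1.6650 m

1.6650 m


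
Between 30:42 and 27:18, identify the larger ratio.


30/42 = 0.7143
27/18 = 1.5000
0.7143 < 1.5000, so 30:42 is less
= 27:18

27:18


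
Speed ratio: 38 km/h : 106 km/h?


Ratio = 38:106
GCD = 2
Simplified = 19:53
Time ratio (same distance) = 53:19
Speed ratio = 19:53

19:53


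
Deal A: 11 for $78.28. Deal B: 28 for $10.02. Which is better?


Deal A: $78.28/11 = $7.1164/unit
Deal B: $10.02/28 = $0.3579/unit
B is cheaper per unit
= Deal B

Deal B


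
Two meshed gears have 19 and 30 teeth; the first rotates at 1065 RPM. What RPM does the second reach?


Gear ratio = 19:30 = 19:30
RPM_B = RPM_A × (teeth_A / teeth_B)
= 1065 × (19/30)
= 674.5 RPM

674.5 RPM


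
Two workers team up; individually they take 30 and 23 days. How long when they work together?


Rate of A = 1/30 per day
Rate of B = 1/23 per day
Combined rate = 1/30 + 1/23 = 53/690 ≈ 0.0768 per day
Days = 1 / combined rate = 690/53
≈ 13.02 days

13.02 days


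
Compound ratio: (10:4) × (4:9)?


Compound ratio = (10×4) : (4×9)
= 40:36
GCD = 4
= 10:9

10:9


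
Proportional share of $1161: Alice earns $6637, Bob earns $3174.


Total income = 6637 + 3174 = $9811
Alice: $1161 × 6637/9811 = $785.40
Bob: $1161 × 3174/9811 = $375.60
= Alice: $785.40, Bob: $375.60

Alice: $785.40, Bob: $375.60


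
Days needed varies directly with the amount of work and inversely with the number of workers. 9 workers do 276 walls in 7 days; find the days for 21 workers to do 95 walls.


Days ∝ work / workers, so d₂ = d₁ × (m₁/m₂) × (w₂/w₁)
Workers factor (inverse): 9/21 ≈ 0.4286
Work factor (direct): 95/276 ≈ 0.3442
d₂ = 7 × 9/21 × 95/276 = (7 × 9 × 95) / (21 × 276) = 5985/5796
≈ 1.03 days

1.03 days


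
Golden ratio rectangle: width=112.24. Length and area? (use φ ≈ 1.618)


φ = (1 + √5) / 2 ≈ 1.618
Length = width × φ = 112.24 × 1.618 = 181.60432
≈ 181.60
Area = width × length = 112.24 × 181.60432 = 20383.2688768 ≈ 20383.27
= Length: 181.60, Area: 20383.27

Length: 181.60, Area: 20383.27


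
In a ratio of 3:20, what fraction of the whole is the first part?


Total parts = 3 + 20 = 23
First part: 3/23 = 3/23
= 3/23

3/23


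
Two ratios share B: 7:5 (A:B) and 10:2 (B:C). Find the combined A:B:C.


Match B: multiply A:B by 10 → 70:50
Multiply B:C by 5 → 50:10
Combined: 70:50:10
GCD = 10
= 7:5:1

7:5:1


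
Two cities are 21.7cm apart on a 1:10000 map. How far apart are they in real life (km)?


Real distance = map distance × scale
= 21.7cm × 10000
= 217000 cm = 2170.0 m
= 2.170 km

2.170 km


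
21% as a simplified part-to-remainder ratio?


21% means 21 parts out of 100; remainder = 79
Part : remainder = 21:79
GCD = 1
= 21:79

21:79


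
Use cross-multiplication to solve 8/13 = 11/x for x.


Cross multiply: 8 × x = 13 × 11
8x = 143
x = 143 / 8
= 17.88

17.88


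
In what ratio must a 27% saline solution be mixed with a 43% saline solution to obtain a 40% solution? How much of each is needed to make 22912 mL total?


Let x parts of 27% mix with y parts of 43%.
27x + 43y = 40(x + y)
27x + 43y = 40x + 40y
x(27 - 40) = y(40 - 43)
x/y = (43 - 40)/(40 - 27) = 3/13
Simplify: 3:13
Total parts = 16; one part = 22912/16 = 1432.00 mL
27% solution: 3×1432.00 = 4296.00 mL
43% solution: 13×1432.00 = 18616.00 mL
= ratio 3:13; 4296.00 mL and 18616.00 mL

ratio 3:13; 4296.00 mL and 18616.00 mL


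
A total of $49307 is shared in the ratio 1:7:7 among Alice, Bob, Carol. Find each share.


Total parts = 1 + 7 + 7 = 15
Alice: 49307 × 1/15 = 3287.13
Bob: 49307 × 7/15 = 23009.93
Carol: 49307 × 7/15 = 23009.93
= Alice: $3287.13, Bob: $23009.93, Carol: $23009.93

Alice: $3287.13, Bob: $23009.93, Carol: $23009.93


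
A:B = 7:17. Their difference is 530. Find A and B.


Let A = 7k, B = 17k.
17k - 7k = 530
10k = 530 → k = 530/10 = 53
A = 7×53 = 371, B = 17×53 = 901
= A = 371, B = 901

A = 371, B = 901


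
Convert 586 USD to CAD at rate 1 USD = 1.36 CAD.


Amount × rate = 586 × 1.36
= 796.96 CAD

796.96 CAD


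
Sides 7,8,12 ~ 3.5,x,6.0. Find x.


Scale factor = 3.5/7 = 0.5
Missing side = 8 × 0.5
= 4.0

4.0


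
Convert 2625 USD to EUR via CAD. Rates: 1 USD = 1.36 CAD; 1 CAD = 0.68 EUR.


Step 1: 2625 USD × 1.36 = 3570.00 CAD
Step 2: 3570.00 CAD × 0.68 = 2427.60 EUR
Implied rate USD→EUR = 1.36 × 0.68 = 0.9248
= 2427.60 EUR

2427.60 EUR


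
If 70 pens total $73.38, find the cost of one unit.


Unit rate = total / quantity
= 73.38 / 70
= $1.05 per unit

$1.05 per unit


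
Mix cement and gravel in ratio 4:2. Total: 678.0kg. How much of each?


Total parts = 4 + 2 = 6
cement: 678.0 × 4/6 = 452.0kg
gravel: 678.0 × 2/6 = 226.0kg
= 452.0kg and 226.0kg

452.0kg and 226.0kg


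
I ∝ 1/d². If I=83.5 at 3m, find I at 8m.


I₁d₁² = I₂d₂²
I₂ = I₁ × (d₁/d₂)²
= 83.5 × (3/8)²
= 83.5 × 9/64
= 751.5/64
≈ 11.7422

11.7422


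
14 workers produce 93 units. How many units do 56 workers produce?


Direct proportion: y/x = constant
k = 93/14 ≈ 6.6429
y₂ = k × 56 = 93 × 56 / 14 = 5208/14
= 372.00

372.00


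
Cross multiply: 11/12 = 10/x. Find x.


Cross multiply: 11 × x = 12 × 10
11x = 120
x = 120 / 11
= 10.91

10.91


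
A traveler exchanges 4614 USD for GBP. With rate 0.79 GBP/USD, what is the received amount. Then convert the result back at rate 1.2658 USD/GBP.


Amount × rate = 4614 × 0.79 = 3645.06 GBP
Round-trip: 3645.06 × 1.2658 = 4613.92 USD
= 3645.06 GBP, then 4613.92 USD

3645.06 GBP, then 4613.92 USD


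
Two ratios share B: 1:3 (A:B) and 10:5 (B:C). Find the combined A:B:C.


Match B: multiply A:B by 10 → 10:30
Multiply B:C by 3 → 30:15
Combined: 10:30:15
GCD = 5
= 2:6:3

2:6:3


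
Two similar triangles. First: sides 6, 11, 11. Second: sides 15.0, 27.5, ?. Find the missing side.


Scale factor = 15.0/6 = 2.5
Missing side = 11 × 2.5
= 27.5

27.5


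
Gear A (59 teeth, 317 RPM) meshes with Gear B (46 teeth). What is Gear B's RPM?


Gear ratio = 59:46 = 59:46
RPM_B = RPM_A × (teeth_A / teeth_B)
= 317 × (59/46)
= 406.6 RPM

406.6 RPM


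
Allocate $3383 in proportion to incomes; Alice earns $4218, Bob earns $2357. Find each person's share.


Total income = 4218 + 2357 = $6575
Alice: $3383 × 4218/6575 = $2170.27
Bob: $3383 × 2357/6575 = $1212.73
= Alice: $2170.27, Bob: $1212.73

Alice: $2170.27, Bob: $1212.73


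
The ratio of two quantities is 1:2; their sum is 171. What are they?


Let A = 1k, B = 2k.
1k + 2k = 171
3k = 171 → k = 171/3 = 57
A = 1×57 = 57, B = 2×57 = 114
= A = 57, B = 114

A = 57, B = 114


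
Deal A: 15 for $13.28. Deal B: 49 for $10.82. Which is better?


Deal A: $13.28/15 = $0.8853/unit
Deal B: $10.82/49 = $0.2208/unit
B is cheaper per unit
= Deal B

Deal B


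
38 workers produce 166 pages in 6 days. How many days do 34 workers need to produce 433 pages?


Days ∝ work / workers, so d₂ = d₁ × (m₁/m₂) × (w₂/w₁)
Workers factor (inverse): 38/34 ≈ 1.1176
Work factor (direct): 433/166 ≈ 2.6084
d₂ = 6 × 38/34 × 433/166 = (6 × 38 × 433) / (34 × 166) = 98724/5644
≈ 17.49 days

17.49 days


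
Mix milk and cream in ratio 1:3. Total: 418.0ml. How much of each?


Total parts = 1 + 3 = 4
milk: 418.0 × 1/4 = 104.5ml
cream: 418.0 × 3/4 = 313.5ml
= 104.5ml and 313.5ml

104.5ml and 313.5ml


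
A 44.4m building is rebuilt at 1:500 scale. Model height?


Model size = real / scale
= 44.4 / 500
= 0.0888 m

0.0888 m


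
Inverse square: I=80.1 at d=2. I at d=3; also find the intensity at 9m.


I₁d₁² = I₂d₂²
I at 3m = 80.1 × (2/3)² = 80.1 × 4/9 = 320.4/9 = 35.6000
I at 9m = 80.1 × (2/9)² = 80.1 × 4/81 = 320.4/81 ≈ 3.9556
= 35.6000 and 3.9556

35.6000 and 3.9556


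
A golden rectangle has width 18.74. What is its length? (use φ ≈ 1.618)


φ = (1 + √5) / 2 ≈ 1.618
Length = width × φ = 18.74 × 1.618 = 30.32132
≈ 30.32

30.32


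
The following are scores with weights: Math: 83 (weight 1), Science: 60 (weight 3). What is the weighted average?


Numerator = 83×1 + 60×3
= 83 + 180
= 263
Total weight = 4
Weighted avg = 263/4
= 65.75

65.75


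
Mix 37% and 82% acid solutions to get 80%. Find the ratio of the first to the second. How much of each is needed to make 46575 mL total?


Let x parts of 37% mix with y parts of 82%.
37x + 82y = 80(x + y)
37x + 82y = 80x + 80y
x(37 - 80) = y(80 - 82)
x/y = (82 - 80)/(80 - 37) = 2/43
Simplify: 2:43
Total parts = 45; one part = 46575/45 = 1035.00 mL
37% solution: 2×1035.00 = 2070.00 mL
82% solution: 43×1035.00 = 44505.00 mL
= ratio 2:43; 2070.00 mL and 44505.00 mL

ratio 2:43; 2070.00 mL and 44505.00 mL


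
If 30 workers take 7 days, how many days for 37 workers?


Inverse proportion: x × y = constant
k = 30 × 7 = 210
y₂ = k / 37 = 210 / 37
= 5.68

5.68


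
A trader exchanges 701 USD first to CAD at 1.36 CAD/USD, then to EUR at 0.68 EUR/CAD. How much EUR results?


Step 1: 701 USD × 1.36 = 953.36 CAD
Step 2: 953.36 CAD × 0.68 = 648.28 EUR
Implied rate USD→EUR = 1.36 × 0.68 = 0.9248
= 648.28 EUR

648.28 EUR


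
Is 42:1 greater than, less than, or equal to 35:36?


42/1 = 42.0000
35/36 = 0.9722
42.0000 > 0.9722, so 42:1 is greater
= greater than

greater than


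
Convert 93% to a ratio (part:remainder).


93% means 93 parts out of 100; remainder = 7
Part : remainder = 93:7
GCD = 1
= 93:7

93:7


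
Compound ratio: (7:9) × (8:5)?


Compound ratio = (7×8) : (9×5)
= 56:45
GCD = 1
= 56:45

56:45


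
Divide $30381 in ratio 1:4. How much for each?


Total parts = 1 + 4 = 5
Part 1: 30381 × 1/5 = 6076.20
Part 2: 30381 × 4/5 = 24304.80
= Part 1: $6076.20, Part 2: $24304.80

Part 1: $6076.20, Part 2: $24304.80


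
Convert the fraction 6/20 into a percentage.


Percentage = (part / whole) × 100
= (6 / 20) × 100
= 30.00%

30.00%


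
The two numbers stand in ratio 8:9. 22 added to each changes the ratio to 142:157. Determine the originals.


Let A = 8k, B = 9k.
(8k + 22) / (9k + 22) = 142/157
Cross-multiply: 157(8k + 22) = 142(9k + 22)
1256k + 3454 = 1278k + 3124
1256k - 1278k = 3124 - 3454
-22k = -330
k = -330/-22 = 15
A = 8×15 = 120, B = 9×15 = 135
= A = 120, B = 135

A = 120, B = 135


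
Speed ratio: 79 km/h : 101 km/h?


Ratio = 79:101
GCD = 1
Simplified = 79:101
Time ratio (same distance) = 101:79
Speed ratio = 79:101

79:101


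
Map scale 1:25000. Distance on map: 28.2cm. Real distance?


Real distance = map distance × scale
= 28.2cm × 25000
= 705000 cm = 7050.0 m
= 7.050 km

7.050 km


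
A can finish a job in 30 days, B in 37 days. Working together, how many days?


Rate of A = 1/30 per day
Rate of B = 1/37 per day
Combined rate = 1/30 + 1/37 = 67/1110 ≈ 0.0604 per day
Days = 1 / combined rate = 1110/67
≈ 16.57 days

16.57 days


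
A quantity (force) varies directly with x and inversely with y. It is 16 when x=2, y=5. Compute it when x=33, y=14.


z = k·x/y
Solve for k using the known point: k = z·y/x = 16×5/2 = 80/2 = 40.0000
Now evaluate at x=33, y=14:
z = k × 33 / 14 = (80 × 33) / (2 × 14) = 2640/28
≈ 94.2857

94.2857


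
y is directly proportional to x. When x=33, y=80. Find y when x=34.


Direct proportion: y/x = constant
k = 80/33 ≈ 2.4242
y₂ = k × 34 = 80 × 34 / 33 = 2720/33
≈ 82.42

82.42


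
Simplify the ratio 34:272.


GCD(34, 272) = 34
34/34 : 272/34
= 1:8

1:8


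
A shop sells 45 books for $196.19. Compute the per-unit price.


Unit rate = total / quantity
= 196.19 / 45
= $4.36 per unit

$4.36 per unit


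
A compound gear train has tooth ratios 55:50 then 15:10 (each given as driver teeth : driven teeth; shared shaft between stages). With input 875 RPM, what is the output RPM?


Stage 1: RPM_B = RPM_A × t_A/t_B = 875 × 55/50 = 48125/50 = 962.50
B and C share a shaft → RPM_C = RPM_B
Stage 2: RPM_D = RPM_C × t_C/t_D = RPM_A × (t_A×t_C)/(t_B×t_D)
Overall ratio = (55×15)/(50×10) = 825/500
RPM_D = 875 × 825/500 = 721875/500
= 1443.75 RPM

1443.75 RPM


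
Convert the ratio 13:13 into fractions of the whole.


Total parts = 13 + 13 = 26
First part: 13/26 = 1/2
Second part: 13/26 = 1/2
= 1/2 and 1/2

1/2 and 1/2


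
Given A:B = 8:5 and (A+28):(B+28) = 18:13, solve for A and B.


Let A = 8k, B = 5k.
(8k + 28) / (5k + 28) = 18/13
Cross-multiply: 13(8k + 28) = 18(5k + 28)
104k + 364 = 90k + 504
104k - 90k = 504 - 364
14k = 140
k = 140/14 = 10
A = 8×10 = 80, B = 5×10 = 50
= A = 80, B = 50

A = 80, B = 50


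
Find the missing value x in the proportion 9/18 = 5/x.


Cross multiply: 9 × x = 18 × 5
9x = 90
x = 90 / 9
= 10.00

10.00


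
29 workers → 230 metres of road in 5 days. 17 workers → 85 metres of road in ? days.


Days ∝ work / workers, so d₂ = d₁ × (m₁/m₂) × (w₂/w₁)
Workers factor (inverse): 29/17 ≈ 1.7059
Work factor (direct): 85/230 ≈ 0.3696
d₂ = 5 × 29/17 × 85/230 = (5 × 29 × 85) / (17 × 230) = 12325/3910
≈ 3.15 days

3.15 days


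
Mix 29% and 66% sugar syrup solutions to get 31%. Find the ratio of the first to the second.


Let x parts of 29% mix with y parts of 66%.
29x + 66y = 31(x + y)
29x + 66y = 31x + 31y
x(29 - 31) = y(31 - 66)
x/y = (66 - 31)/(31 - 29) = 35/2
Simplify: 35:2
= 35:2

35:2


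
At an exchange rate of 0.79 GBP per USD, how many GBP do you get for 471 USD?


Amount × rate = 471 × 0.79
= 372.09 GBP

372.09 GBP


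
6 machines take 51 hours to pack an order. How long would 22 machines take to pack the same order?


Inverse proportion: x × y = constant
k = 6 × 51 = 306
y₂ = k / 22 = 306 / 22
= 13.91

13.91


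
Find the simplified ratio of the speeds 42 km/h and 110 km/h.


Ratio = 42:110
GCD = 2
Simplified = 21:55
Time ratio (same distance) = 55:21
Speed ratio = 21:55

21:55


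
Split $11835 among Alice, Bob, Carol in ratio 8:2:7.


Total parts = 8 + 2 + 7 = 17
Alice: 11835 × 8/17 = 5569.41
Bob: 11835 × 2/17 = 1392.35
Carol: 11835 × 7/17 = 4873.24
= Alice: $5569.41, Bob: $1392.35, Carol: $4873.24

Alice: $5569.41, Bob: $1392.35, Carol: $4873.24


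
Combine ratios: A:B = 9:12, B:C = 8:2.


Match B: multiply A:B by 8 → 72:96
Multiply B:C by 12 → 96:24
Combined: 72:96:24
GCD = 24
= 3:4:1

3:4:1


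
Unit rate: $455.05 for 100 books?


Unit rate = total / quantity
= 455.05 / 100
= $4.55 per unit

$4.55 per unit


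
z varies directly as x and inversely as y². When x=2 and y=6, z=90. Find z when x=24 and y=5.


z = k·x/y²
Solve for k using the known point: k = z·y²/x = 90×36/2 = 3240/2 = 1620.0000
Now evaluate at x=24, y=5:
z = k × 24 / 25 = (3240 × 24) / (2 × 25) = 77760/50
= 1555.2000

1555.2000
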